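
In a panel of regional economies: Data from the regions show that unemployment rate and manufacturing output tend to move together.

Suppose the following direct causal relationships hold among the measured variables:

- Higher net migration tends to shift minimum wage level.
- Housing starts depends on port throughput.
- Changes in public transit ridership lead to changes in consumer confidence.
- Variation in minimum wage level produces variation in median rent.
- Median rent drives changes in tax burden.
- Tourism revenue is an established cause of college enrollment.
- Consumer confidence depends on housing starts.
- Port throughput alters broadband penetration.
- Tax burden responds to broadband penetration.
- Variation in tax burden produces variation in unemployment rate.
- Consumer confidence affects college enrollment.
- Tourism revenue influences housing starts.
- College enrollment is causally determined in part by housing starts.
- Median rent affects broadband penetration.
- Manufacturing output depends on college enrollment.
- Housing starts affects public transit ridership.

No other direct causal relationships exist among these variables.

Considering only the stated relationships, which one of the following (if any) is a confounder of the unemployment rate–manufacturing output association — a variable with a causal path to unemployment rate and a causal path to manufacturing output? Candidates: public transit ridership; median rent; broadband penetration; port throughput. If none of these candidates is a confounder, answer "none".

Port throughput causes unemployment rate (port throughput → broadband penetration → tax burden → unemployment rate) and also causes manufacturing output (port throughput → housing starts → college enrollment → manufacturing output); it is a common cause of both.
Each of the other candidates lacks a causal path to at least one of unemployment rate and manufacturing output, so they do not confound the relationship.

port throughput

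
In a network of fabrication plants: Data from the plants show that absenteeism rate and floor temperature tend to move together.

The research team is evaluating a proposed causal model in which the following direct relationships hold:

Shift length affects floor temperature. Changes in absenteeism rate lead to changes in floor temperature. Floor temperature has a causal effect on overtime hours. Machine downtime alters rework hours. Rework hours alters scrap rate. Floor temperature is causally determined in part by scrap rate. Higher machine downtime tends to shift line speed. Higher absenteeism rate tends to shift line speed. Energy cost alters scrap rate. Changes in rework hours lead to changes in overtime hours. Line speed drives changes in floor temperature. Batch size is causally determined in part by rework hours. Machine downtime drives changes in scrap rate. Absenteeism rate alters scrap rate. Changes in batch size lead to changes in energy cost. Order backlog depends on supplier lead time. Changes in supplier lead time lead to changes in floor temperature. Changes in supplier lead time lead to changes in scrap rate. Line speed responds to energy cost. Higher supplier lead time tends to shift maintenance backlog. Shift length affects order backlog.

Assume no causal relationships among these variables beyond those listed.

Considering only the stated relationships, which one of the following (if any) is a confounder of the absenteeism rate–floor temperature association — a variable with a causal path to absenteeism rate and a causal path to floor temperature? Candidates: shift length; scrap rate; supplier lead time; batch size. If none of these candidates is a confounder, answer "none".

none

None of the listed candidates has causal paths to both absenteeism rate and floor temperature in the stated relationships, so none is a common cause.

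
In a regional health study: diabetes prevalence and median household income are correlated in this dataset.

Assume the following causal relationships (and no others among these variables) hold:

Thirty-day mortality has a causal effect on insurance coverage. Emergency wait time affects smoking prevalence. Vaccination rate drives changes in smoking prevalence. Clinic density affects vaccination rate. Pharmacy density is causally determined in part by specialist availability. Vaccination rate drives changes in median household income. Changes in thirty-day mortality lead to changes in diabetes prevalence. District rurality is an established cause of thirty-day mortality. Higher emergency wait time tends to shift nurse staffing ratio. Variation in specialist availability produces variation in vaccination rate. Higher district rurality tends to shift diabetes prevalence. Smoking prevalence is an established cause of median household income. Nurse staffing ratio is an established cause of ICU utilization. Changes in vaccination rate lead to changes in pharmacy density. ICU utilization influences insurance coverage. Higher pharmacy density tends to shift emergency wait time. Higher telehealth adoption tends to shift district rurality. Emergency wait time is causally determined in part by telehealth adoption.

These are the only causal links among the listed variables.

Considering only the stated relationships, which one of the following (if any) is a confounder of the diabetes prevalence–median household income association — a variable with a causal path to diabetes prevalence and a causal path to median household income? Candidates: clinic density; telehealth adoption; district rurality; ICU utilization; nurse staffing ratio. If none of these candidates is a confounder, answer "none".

telehealth adoption

Telehealth adoption causes diabetes prevalence (telehealth adoption → district rurality → diabetes prevalence) and also causes median household income (telehealth adoption → emergency wait time → smoking prevalence → median household income); it is a common cause of both.
Each of the other candidates lacks a causal path to at least one of diabetes prevalence and median household income, so they do not confound the relationship.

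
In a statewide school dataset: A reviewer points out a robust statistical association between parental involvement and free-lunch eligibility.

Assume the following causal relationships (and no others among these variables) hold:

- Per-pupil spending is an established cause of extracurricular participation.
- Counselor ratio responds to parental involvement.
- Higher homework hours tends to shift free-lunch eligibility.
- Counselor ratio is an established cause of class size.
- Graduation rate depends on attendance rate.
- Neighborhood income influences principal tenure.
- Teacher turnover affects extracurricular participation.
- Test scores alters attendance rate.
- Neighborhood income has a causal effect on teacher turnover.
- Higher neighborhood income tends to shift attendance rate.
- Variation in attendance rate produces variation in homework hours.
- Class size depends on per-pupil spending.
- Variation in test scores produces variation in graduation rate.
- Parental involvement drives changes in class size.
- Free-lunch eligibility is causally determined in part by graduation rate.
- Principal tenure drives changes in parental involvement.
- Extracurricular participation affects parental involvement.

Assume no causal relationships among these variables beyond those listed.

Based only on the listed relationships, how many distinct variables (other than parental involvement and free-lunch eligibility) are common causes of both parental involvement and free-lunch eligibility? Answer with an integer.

The common causes are: neighborhood income (to parental involvement via neighborhood income → principal tenure → parental involvement; to free-lunch eligibility via neighborhood income → attendance rate → graduation rate → free-lunch eligibility).
Every other variable lacks a causal path to at least one of parental involvement and free-lunch eligibility.

1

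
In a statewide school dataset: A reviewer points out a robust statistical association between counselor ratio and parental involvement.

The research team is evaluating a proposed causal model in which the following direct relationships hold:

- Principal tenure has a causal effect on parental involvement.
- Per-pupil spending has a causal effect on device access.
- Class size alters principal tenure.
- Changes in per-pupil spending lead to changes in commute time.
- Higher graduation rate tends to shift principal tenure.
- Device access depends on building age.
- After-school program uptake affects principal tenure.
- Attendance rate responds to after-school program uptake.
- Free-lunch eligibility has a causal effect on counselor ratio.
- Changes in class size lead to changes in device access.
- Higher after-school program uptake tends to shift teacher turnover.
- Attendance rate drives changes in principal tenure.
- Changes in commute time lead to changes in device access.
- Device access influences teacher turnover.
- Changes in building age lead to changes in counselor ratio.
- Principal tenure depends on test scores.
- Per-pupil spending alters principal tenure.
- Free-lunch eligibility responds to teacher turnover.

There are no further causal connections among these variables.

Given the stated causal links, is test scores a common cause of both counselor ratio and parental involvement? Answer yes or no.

Test scores has no stated causal path to counselor ratio. A confounder must cause both variables, so test scores does not qualify.

no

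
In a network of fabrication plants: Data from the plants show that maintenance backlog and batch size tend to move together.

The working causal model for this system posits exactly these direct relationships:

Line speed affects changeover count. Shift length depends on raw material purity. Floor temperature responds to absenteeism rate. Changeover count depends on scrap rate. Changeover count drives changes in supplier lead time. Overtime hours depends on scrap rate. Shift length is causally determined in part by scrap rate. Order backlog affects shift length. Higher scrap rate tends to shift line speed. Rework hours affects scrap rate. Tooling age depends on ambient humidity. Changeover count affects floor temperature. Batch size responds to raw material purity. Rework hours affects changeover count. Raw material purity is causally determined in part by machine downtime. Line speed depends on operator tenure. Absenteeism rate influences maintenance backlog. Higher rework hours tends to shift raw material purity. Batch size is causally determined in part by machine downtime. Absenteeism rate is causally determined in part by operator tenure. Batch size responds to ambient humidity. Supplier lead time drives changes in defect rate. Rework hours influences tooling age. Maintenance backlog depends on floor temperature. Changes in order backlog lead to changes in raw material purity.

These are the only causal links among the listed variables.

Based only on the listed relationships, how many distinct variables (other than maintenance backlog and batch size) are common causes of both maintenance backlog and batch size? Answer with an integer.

The common causes are: rework hours (to maintenance backlog via rework hours → changeover count → floor temperature → maintenance backlog; to batch size via rework hours → raw material purity → batch size).
Every other variable lacks a causal path to at least one of maintenance backlog and batch size.

1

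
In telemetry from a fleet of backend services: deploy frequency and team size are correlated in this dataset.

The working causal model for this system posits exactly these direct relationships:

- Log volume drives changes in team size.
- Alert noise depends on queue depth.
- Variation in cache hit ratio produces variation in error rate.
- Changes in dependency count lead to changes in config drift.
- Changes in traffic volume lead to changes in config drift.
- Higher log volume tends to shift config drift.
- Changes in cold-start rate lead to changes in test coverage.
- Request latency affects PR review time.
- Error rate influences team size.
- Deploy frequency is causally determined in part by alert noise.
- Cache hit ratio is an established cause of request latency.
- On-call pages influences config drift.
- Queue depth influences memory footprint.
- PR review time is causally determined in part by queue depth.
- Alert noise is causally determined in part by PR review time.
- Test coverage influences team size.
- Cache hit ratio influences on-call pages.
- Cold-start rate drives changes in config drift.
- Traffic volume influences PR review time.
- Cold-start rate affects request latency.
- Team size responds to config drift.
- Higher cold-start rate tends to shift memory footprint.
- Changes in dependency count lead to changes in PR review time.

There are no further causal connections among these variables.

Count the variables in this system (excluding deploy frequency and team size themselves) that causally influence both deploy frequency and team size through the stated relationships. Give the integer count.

4

The common causes are: cache hit ratio (to deploy frequency via cache hit ratio → request latency → PR review time → alert noise → deploy frequency; to team size via cache hit ratio → error rate → team size); cold-start rate (to deploy frequency via cold-start rate → request latency → PR review time → alert noise → deploy frequency; to team size via cold-start rate → config drift → team size); dependency count (to deploy frequency via dependency count → PR review time → alert noise → deploy frequency; to team size via dependency count → config drift → team size); traffic volume (to deploy frequency via traffic volume → PR review time → alert noise → deploy frequency; to team size via traffic volume → config drift → team size).
Every other variable lacks a causal path to at least one of deploy frequency and team size.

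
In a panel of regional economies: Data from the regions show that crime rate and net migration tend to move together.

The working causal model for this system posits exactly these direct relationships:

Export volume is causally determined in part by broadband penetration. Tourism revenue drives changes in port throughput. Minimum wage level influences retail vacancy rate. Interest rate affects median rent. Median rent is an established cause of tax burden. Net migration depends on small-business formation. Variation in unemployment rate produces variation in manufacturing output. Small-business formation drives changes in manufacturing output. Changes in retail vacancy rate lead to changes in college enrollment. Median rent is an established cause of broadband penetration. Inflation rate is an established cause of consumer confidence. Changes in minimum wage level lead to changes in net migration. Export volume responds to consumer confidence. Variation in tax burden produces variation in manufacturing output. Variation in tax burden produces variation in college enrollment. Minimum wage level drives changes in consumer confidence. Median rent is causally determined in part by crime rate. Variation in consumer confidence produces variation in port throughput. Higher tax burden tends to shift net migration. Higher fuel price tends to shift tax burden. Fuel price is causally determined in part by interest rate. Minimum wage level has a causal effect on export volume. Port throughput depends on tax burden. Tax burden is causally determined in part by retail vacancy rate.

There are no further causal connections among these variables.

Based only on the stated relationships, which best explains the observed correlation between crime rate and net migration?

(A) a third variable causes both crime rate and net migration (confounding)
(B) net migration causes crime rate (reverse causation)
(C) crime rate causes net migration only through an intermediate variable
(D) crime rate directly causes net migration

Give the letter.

C

Crime rate reaches net migration through crime rate → median rent → tax burden → net migration — an indirect causal chain with no direct crime rate → net migration link. No variable causes both crime rate and net migration, so confounding is ruled out; the effect is mediated.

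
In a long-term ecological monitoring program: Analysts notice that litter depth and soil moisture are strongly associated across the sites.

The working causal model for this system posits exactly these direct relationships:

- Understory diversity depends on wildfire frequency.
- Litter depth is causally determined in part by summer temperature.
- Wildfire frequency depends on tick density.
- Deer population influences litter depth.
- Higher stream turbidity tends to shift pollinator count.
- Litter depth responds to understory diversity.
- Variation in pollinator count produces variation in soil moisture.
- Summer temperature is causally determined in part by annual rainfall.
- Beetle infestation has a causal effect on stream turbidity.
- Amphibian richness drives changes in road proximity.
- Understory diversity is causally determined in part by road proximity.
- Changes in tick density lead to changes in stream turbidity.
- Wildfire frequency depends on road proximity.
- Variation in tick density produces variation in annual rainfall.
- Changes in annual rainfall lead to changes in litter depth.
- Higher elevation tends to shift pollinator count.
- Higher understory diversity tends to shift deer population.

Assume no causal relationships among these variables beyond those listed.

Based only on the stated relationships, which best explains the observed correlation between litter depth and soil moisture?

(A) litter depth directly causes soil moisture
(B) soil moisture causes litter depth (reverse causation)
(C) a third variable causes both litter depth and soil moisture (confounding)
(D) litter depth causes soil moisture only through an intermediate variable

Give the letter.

C

Tick density causes litter depth (tick density → annual rainfall → litter depth) and soil moisture (tick density → stream turbidity → pollinator count → soil moisture) — a common cause creating the correlation.
There is no stated path from litter depth to soil moisture or from soil moisture to litter depth, so neither direct nor reverse causation applies.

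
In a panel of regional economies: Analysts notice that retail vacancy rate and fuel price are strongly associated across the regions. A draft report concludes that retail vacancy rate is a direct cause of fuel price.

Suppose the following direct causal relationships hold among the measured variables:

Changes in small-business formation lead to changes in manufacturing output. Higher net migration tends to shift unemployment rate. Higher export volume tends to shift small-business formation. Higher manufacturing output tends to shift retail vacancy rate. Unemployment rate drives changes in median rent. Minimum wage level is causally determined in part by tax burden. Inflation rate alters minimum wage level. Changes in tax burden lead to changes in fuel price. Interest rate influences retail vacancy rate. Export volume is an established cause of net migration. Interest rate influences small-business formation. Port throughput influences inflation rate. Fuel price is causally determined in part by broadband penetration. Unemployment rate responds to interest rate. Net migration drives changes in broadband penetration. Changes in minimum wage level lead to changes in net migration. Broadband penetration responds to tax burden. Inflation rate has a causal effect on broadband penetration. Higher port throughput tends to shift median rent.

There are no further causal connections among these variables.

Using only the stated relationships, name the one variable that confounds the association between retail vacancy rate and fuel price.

Export volume has a causal path to retail vacancy rate (export volume → small-business formation → manufacturing output → retail vacancy rate) and a separate causal path to fuel price (export volume → net migration → broadband penetration → fuel price), so it is a common cause of both.
No stated relationship gives retail vacancy rate a causal route to fuel price, so the correlation is explained by the shared upstream cause rather than a direct effect.

export volume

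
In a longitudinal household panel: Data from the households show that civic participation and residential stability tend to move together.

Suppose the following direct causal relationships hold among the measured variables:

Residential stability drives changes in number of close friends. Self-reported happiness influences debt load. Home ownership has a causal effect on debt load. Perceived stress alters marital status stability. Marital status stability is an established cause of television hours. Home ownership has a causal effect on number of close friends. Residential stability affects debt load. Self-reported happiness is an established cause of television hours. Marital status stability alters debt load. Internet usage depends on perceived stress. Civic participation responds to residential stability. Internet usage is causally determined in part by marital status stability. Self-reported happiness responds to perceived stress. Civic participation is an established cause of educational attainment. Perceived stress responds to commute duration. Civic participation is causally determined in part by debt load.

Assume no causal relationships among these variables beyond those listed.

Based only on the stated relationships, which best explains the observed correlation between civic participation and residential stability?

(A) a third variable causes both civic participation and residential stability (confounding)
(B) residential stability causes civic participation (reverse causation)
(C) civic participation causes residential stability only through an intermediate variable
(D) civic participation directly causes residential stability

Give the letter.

The stated link runs residential stability → civic participation; civic participation has no causal path to residential stability. No variable causes both, so confounding is ruled out. The correlation reflects reverse causation.

B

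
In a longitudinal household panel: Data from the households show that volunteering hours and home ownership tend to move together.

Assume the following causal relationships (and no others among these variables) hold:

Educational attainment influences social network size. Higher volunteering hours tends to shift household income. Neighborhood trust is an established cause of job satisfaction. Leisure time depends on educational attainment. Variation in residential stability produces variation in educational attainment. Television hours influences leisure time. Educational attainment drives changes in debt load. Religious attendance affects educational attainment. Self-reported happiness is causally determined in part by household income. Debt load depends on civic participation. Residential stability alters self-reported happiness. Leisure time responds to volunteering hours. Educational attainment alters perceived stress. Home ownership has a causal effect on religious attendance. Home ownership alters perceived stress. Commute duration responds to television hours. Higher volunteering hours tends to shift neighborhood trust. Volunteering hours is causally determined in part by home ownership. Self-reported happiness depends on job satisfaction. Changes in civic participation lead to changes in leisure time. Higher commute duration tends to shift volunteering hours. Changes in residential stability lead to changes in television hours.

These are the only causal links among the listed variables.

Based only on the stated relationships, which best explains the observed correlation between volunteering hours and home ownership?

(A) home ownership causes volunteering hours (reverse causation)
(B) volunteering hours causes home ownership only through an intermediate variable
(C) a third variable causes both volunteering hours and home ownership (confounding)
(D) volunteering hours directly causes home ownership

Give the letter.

A

The stated link runs home ownership → volunteering hours; volunteering hours has no causal path to home ownership. No variable causes both, so confounding is ruled out. The correlation reflects reverse causation.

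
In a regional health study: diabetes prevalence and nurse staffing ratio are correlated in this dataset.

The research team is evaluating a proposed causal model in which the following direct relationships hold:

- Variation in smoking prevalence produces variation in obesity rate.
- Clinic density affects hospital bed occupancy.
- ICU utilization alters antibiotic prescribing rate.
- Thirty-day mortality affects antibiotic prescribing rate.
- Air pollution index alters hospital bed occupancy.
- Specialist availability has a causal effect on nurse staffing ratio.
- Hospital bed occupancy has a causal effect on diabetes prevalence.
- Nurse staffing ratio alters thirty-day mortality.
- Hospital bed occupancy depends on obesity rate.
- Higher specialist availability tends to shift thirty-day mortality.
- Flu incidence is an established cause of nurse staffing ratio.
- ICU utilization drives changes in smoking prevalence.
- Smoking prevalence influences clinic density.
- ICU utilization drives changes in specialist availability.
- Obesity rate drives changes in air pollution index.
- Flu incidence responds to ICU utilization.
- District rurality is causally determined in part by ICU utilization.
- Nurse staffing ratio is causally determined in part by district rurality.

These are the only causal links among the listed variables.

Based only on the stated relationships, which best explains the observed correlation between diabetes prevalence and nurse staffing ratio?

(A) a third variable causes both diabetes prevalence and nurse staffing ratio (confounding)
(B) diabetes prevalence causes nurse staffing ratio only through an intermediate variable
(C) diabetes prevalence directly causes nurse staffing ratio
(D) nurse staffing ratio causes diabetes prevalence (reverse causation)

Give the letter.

A

ICU utilization causes diabetes prevalence (ICU utilization → smoking prevalence → obesity rate → hospital bed occupancy → diabetes prevalence) and nurse staffing ratio (ICU utilization → district rurality → nurse staffing ratio) — a common cause creating the correlation.
There is no stated path from diabetes prevalence to nurse staffing ratio or from nurse staffing ratio to diabetes prevalence, so neither direct nor reverse causation applies.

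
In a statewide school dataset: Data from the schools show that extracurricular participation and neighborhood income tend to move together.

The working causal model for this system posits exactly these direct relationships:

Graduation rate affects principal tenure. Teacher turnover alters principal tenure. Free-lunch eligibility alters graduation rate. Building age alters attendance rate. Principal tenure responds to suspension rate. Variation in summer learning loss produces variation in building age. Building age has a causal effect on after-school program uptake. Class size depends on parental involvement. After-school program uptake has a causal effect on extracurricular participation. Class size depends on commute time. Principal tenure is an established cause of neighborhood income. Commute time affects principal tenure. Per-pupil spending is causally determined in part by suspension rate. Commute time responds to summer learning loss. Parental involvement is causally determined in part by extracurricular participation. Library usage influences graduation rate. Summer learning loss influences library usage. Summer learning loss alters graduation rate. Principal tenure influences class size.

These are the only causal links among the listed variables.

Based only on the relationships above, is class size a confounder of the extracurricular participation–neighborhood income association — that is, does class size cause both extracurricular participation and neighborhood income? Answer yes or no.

no

Class size has no stated causal path to either extracurricular participation or neighborhood income. A confounder must cause both variables, so class size does not qualify.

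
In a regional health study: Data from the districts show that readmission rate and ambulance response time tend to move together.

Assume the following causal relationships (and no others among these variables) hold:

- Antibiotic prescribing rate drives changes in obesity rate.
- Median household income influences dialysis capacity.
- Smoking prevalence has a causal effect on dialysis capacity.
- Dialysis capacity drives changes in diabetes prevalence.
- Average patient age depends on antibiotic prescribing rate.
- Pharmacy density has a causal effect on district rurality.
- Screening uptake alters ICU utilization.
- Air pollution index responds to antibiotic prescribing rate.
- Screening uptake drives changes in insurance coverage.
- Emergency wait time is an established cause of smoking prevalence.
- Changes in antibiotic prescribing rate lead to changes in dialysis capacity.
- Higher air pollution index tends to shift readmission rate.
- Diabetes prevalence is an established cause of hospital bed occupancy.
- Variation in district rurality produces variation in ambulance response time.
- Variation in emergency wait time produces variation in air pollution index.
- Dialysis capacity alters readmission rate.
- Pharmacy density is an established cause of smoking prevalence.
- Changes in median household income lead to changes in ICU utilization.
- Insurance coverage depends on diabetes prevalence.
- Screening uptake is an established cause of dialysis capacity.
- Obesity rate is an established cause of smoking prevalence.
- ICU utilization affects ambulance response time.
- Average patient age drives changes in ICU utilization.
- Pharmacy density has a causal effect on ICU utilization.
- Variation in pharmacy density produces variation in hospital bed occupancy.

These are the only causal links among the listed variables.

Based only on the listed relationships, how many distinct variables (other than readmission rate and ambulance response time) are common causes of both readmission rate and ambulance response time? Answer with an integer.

4

The common causes are: antibiotic prescribing rate (to readmission rate via antibiotic prescribing rate → air pollution index → readmission rate; to ambulance response time via antibiotic prescribing rate → average patient age → ICU utilization → ambulance response time); median household income (to readmission rate via median household income → dialysis capacity → readmission rate; to ambulance response time via median household income → ICU utilization → ambulance response time); pharmacy density (to readmission rate via pharmacy density → smoking prevalence → dialysis capacity → readmission rate; to ambulance response time via pharmacy density → district rurality → ambulance response time); screening uptake (to readmission rate via screening uptake → dialysis capacity → readmission rate; to ambulance response time via screening uptake → ICU utilization → ambulance response time).
Every other variable lacks a causal path to at least one of readmission rate and ambulance response time.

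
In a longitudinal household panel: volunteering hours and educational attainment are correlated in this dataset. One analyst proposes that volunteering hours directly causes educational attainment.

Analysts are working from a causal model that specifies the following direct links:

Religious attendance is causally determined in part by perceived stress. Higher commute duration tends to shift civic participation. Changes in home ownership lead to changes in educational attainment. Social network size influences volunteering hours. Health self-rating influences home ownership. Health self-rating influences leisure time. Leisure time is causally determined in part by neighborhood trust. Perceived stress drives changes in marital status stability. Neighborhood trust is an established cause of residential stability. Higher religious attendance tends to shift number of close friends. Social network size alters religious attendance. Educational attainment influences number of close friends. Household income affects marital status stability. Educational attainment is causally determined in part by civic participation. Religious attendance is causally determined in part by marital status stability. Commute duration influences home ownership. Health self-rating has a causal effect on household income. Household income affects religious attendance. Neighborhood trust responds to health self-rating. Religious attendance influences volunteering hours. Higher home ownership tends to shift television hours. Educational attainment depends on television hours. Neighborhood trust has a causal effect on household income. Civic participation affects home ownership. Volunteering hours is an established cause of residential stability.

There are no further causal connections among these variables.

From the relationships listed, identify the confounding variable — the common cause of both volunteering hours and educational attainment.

health self-rating

Health self-rating has a causal path to volunteering hours (health self-rating → household income → religious attendance → volunteering hours) and a separate causal path to educational attainment (health self-rating → home ownership → educational attainment), so it is a common cause of both.
No stated relationship gives volunteering hours a causal route to educational attainment, so the correlation is explained by the shared upstream cause rather than a direct effect.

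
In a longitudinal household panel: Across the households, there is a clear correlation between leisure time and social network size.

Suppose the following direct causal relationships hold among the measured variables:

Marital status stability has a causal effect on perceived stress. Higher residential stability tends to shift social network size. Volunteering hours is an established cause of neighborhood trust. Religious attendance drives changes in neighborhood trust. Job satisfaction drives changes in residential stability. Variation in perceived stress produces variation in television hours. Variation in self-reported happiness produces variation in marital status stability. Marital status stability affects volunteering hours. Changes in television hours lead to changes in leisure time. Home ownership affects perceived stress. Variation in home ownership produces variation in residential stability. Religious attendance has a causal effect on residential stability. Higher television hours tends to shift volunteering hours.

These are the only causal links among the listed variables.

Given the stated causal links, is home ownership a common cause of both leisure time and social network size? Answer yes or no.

yes

Home ownership has a causal path to leisure time (home ownership → perceived stress → television hours → leisure time) and to social network size (home ownership → residential stability → social network size), so it is a common cause of both — a confounder.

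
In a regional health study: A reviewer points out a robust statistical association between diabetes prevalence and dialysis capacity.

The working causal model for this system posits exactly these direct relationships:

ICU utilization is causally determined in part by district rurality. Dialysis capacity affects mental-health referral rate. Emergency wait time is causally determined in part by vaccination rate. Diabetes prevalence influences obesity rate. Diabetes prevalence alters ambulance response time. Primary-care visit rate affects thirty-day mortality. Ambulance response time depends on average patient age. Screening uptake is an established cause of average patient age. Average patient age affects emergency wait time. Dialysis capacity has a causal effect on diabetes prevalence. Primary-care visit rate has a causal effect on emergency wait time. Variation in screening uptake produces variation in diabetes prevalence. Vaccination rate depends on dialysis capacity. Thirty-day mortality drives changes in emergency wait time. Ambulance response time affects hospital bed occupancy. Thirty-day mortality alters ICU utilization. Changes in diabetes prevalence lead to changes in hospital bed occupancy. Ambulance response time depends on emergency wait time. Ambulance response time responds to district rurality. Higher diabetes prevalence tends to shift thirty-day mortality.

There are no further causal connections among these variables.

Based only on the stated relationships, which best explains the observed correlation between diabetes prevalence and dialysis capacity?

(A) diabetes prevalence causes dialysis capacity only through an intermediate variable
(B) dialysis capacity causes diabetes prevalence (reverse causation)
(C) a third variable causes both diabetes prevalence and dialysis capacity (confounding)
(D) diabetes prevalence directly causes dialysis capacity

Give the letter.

B

The stated link runs dialysis capacity → diabetes prevalence; diabetes prevalence has no causal path to dialysis capacity. No variable causes both, so confounding is ruled out. The correlation reflects reverse causation.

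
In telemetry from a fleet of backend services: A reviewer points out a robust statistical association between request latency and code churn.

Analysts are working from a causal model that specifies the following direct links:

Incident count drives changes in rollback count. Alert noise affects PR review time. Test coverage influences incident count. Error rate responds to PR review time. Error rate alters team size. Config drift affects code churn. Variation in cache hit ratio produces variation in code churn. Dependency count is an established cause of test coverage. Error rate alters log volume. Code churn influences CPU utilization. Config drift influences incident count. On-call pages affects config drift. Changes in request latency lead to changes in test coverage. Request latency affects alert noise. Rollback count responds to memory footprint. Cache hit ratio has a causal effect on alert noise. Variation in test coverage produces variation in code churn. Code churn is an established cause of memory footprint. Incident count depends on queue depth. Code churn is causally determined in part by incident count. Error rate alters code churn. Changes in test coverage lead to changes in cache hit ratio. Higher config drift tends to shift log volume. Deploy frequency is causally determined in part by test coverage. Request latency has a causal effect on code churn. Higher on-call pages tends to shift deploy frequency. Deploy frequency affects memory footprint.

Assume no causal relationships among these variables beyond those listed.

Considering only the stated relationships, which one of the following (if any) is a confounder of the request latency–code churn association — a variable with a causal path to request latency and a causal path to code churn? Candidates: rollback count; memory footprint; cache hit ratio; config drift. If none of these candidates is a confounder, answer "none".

None of the listed candidates has causal paths to both request latency and code churn in the stated relationships, so none is a common cause.

none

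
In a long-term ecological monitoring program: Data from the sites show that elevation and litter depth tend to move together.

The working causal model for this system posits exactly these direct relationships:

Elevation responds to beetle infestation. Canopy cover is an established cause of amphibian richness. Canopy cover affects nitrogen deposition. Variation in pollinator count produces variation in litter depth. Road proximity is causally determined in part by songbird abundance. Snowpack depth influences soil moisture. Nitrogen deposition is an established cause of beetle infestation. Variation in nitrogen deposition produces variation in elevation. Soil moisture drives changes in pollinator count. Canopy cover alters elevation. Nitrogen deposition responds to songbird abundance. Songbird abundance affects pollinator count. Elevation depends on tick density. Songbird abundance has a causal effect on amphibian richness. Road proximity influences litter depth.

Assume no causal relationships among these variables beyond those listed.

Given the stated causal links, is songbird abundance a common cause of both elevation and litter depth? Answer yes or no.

yes

Songbird abundance has a causal path to elevation (songbird abundance → nitrogen deposition → elevation) and to litter depth (songbird abundance → pollinator count → litter depth), so it is a common cause of both — a confounder.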